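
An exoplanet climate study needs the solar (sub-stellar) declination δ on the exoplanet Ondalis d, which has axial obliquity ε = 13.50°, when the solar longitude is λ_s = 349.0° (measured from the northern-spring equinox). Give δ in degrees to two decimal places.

sin δ = sin ε · sin λ_s = sin 13.50° × sin 349.0° = -0.044543.
δ = arcsin(-0.044543) = -2.55°.

δ = -2.55°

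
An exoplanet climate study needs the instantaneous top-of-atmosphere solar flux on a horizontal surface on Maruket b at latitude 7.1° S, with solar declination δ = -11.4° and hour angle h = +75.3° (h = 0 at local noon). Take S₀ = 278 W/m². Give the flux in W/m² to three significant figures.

cos θ_z = sin φ sin δ + cos φ cos δ cos h = 0.024431 + 0.246844 = 0.271275.
Flux = S₀ · cos θ_z = 278 × 0.271275 = 75.41 W/m².

75.4 W/m²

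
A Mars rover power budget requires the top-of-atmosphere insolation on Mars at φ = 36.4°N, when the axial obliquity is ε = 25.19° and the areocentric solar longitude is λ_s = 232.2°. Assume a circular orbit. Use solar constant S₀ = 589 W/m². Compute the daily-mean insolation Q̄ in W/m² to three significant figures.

Q̄ ≈ 88.3 W/m²

sin δ = sin 25.19° × sin 232.2° = -0.33631, so δ = -19.652°.
cos H₀ = −tan(+36.4°) tan(-19.652°) = 0.2633, H₀ = 1.3044 rad.
Bracket: H₀ sin φ sin δ + cos φ cos δ sin H₀ = 1.3044×0.59342×-0.33631 + 0.80489×0.94175×0.96472 = -0.260323 + 0.731263 = 0.470940.
Q̄ = (S₀/π) × [bracket] = (589/π) × 0.470940 = 88.29 W/m².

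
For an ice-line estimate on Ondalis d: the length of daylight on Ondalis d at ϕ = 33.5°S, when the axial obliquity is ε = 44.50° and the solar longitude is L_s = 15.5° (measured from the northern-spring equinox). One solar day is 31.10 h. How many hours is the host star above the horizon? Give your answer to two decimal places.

14.30 h

Solar declination: sin δ = sin ε · sin L_s = sin 44.50° × sin 15.5° = 0.18731, so δ = +10.796°.
cos h₀ = −tan ϕ · tan δ = −tan(-33.5°) × tan(+10.796°) = 0.1262, so h₀ = 1.4442 rad = 82.75°.
Daylight = 2h₀/(2π) × 31.10 h = (1.4442/π) × 31.10 = 14.30 h.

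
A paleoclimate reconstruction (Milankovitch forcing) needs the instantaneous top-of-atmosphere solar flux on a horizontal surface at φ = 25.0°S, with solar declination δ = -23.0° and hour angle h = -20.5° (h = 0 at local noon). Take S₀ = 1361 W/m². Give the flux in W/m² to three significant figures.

cos θ_z = sin φ sin δ + cos φ cos δ cos h = 0.165130 + 0.781429 = 0.946559.
Flux = S₀ · cos θ_z = 1361 × 0.946559 = 1288 W/m².

1.29e+03 W/m²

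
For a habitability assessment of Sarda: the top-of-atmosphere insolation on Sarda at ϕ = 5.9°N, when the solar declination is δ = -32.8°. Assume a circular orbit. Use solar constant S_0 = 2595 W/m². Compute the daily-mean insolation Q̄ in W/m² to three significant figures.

Q̄ ≈ 620 W/m²

cos h₀ = −tan(+5.9°) tan(-32.800°) = 0.0666, h₀ = 1.5041 rad.
Bracket: h₀ sin ϕ sin δ + cos ϕ cos δ sin h₀ = 1.5041×0.10279×-0.54171 + 0.99470×0.84057×0.99778 = -0.083752 + 0.834259 = 0.750507.
Q̄ = (S_0/π) × [bracket] = (2595/π) × 0.750507 = 619.9 W/m².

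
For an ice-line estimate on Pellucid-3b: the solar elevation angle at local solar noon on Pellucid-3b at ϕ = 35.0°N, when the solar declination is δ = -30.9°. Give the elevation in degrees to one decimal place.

At local noon the hour angle is zero, so the zenith angle equals |ϕ − δ| = |+35.0° − (-30.900°)| = 65.900°.
Elevation = 90° − 65.900° = 24.1°.

24.1°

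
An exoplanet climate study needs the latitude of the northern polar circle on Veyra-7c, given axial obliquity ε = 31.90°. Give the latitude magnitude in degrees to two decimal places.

The polar circle is the lowest latitude that experiences at least one full rotation of continuous daylight at the northern-summer solstice; it lies at |ϕ| = 90° − ε = 90° − 31.90° = 58.10°.

58.10°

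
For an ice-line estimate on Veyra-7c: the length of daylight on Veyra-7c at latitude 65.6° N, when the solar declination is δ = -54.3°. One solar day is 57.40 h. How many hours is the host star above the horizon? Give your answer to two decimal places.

cos H₀ = −tan φ · tan δ = 3.0679 ≥ 1, so the host star never rises (polar night) and H₀ = 0.
Daylight = 2H₀/(2π) × 57.40 h = (0.0000/π) × 57.40 = 0.00 h.

0.00 h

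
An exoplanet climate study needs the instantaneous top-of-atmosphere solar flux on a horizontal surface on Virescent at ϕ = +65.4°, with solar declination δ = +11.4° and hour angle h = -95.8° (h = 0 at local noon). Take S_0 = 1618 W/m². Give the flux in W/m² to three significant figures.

cos θ_z = sin ϕ sin δ + cos ϕ cos δ cos h = 0.179717 + -0.041238 = 0.138479.
Flux = S_0 · cos θ_z = 1618 × 0.138479 = 224.1 W/m².

224 W/m²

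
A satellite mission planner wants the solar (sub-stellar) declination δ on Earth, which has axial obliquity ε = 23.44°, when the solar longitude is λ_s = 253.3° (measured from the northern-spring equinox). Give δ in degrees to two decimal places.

δ = -22.40°

sin δ = sin ε · sin λ_s = sin 23.44° × sin 253.3° = -0.381011.
δ = arcsin(-0.381011) = -22.40°.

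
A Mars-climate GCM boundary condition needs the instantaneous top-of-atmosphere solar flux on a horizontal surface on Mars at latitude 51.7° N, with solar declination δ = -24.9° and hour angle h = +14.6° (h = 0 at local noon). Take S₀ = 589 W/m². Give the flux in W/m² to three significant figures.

126 W/m²

cos θ_z = sin φ sin δ + cos φ cos δ cos h = -0.330419 + 0.544014 = 0.213595.
Flux = S₀ · cos θ_z = 589 × 0.213595 = 125.8 W/m².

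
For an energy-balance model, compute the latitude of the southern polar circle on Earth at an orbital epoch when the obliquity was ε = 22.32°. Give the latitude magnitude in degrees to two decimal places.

67.68°

The polar circle is the lowest latitude that experiences at least one full rotation of continuous darkness at the northern-summer solstice; it lies at |ϕ| = 90° − ε = 90° − 22.32° = 67.68°.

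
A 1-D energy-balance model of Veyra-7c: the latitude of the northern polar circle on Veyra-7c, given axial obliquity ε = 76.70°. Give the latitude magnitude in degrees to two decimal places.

The polar circle is the lowest latitude that experiences at least one full rotation of continuous daylight at the northern-summer solstice; it lies at |φ| = 90° − ε = 90° − 76.70° = 13.30°.

13.30°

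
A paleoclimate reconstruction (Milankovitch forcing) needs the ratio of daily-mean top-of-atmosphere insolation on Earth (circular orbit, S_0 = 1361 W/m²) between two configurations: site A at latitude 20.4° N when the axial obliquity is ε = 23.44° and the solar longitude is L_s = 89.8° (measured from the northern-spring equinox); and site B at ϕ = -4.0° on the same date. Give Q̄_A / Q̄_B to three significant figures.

— Configuration A (ϕ=+20.4°):
Solar declination: sin δ = sin ε · sin L_s = sin 23.44° × sin 89.8° = 0.39779, so δ = +23.440°.
cos h₀ = −tan(+20.4°) tan(+23.440°) = -0.1612, h₀ = 1.7327 rad.
Bracket: h₀ sin ϕ sin δ + cos ϕ cos δ sin h₀ = 1.7327×0.34857×0.39779 + 0.93728×0.91748×0.98692 = 0.240252 + 0.848688 = 1.088940.
Q̄ = (S_0/π) × [bracket] = (1361/π) × 1.088940 = 471.75 W/m².
— Configuration B (ϕ=-4.0°):
cos h₀ = −tan(-4.0°) tan(+23.440°) = 0.0303, h₀ = 1.5405 rad.
Bracket: h₀ sin ϕ sin δ + cos ϕ cos δ sin h₀ = 1.5405×-0.06976×0.39779 + 0.99756×0.91748×0.99954 = -0.042749 + 0.914820 = 0.872071.
Q̄ = (S_0/π) × [bracket] = (1361/π) × 0.872071 = 377.80 W/m².
Ratio Q̄_A / Q̄_B = 471.75 / 377.80 = 1.249.

Q̄_A / Q̄_B ≈ 1.25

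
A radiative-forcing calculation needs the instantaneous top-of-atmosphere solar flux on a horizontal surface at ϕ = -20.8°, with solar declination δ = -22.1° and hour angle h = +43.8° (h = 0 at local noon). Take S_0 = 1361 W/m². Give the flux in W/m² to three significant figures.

1.03e+03 W/m²

cos θ_z = sin ϕ sin δ + cos ϕ cos δ cos h = 0.133600 + 0.625147 = 0.758747.
Flux = S_0 · cos θ_z = 1361 × 0.758747 = 1033 W/m².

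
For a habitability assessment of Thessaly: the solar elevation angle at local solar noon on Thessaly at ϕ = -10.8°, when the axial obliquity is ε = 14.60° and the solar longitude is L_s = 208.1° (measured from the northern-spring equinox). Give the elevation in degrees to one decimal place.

Solar declination: sin δ = sin ε · sin L_s = sin 14.60° × sin 208.1° = -0.11873, so δ = -6.819°.
At local noon the hour angle is zero, so the zenith angle equals |ϕ − δ| = |-10.8° − (-6.819°)| = 3.981°.
Elevation = 90° − 3.981° = 86.0°.

86.0°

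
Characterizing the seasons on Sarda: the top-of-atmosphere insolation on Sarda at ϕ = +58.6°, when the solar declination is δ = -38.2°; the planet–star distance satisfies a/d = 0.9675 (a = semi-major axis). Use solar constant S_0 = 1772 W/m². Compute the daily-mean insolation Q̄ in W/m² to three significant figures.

cos h₀ = −tan(+58.6°) tan(-38.200°) = 1.2892 ≥ 1 ⇒ polar night, h₀ = 0 and Q̄ = 0.
Inverse-square distance factor (a/d)² = 0.9675² = 0.936056.

Q̄ ≈ 0.00 W/m²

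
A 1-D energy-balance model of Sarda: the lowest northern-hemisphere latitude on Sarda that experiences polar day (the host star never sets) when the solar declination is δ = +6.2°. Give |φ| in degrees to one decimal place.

Polar day requires cos H₀ = −tan φ tan δ ≤ −1, i.e. tan φ tan δ ≥ 1.
The boundary is |tan φ| · |tan δ| = 1, so |φ| = 90° − |δ| = 90° − 6.2° = 83.8° in the northern hemisphere.

|φ| = 83.8°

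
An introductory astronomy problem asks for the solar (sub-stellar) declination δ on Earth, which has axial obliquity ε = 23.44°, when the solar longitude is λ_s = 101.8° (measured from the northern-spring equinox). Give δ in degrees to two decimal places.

δ = +22.92°

sin δ = sin ε · sin λ_s = sin 23.44° × sin 101.8° = 0.389382.
δ = arcsin(0.389382) = +22.92°.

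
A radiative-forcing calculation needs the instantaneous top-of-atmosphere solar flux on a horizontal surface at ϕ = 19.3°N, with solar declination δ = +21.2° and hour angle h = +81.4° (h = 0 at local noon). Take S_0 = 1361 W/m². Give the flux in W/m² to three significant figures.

342 W/m²

cos θ_z = sin ϕ sin δ + cos ϕ cos δ cos h = 0.119522 + 0.131580 = 0.251102.
Flux = S_0 · cos θ_z = 1361 × 0.251102 = 341.7 W/m².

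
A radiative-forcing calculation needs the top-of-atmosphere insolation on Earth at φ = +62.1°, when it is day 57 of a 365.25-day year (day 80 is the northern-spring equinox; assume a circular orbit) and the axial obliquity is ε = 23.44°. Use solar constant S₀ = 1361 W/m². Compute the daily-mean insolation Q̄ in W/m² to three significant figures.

Q̄ ≈ 117 W/m²

Solar longitude: λ_s = 360° × (57 − 80)/365.25 = -22.669°, i.e. -22.669° + 360° = 337.331°.
sin δ = sin 23.44° × sin 337.331° = -0.15331, so δ = -8.819°.
cos H₀ = −tan(+62.1°) tan(-8.819°) = 0.2930, H₀ = 1.2734 rad.
Bracket: H₀ sin φ sin δ + cos φ cos δ sin H₀ = 1.2734×0.88377×-0.15331 + 0.46793×0.98818×0.95611 = -0.172534 + 0.442104 = 0.269570.
Q̄ = (S₀/π) × [bracket] = (1361/π) × 0.269570 = 116.8 W/m².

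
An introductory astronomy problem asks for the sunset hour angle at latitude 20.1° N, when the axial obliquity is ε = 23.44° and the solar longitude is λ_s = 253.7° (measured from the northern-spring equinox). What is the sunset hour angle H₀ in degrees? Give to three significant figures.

Solar declination: sin δ = sin ε · sin λ_s = sin 23.44° × sin 253.7° = -0.38180, so δ = -22.445°.
cos H₀ = −tan φ · tan δ = −tan(+20.1°) × tan(-22.445°) = 0.1512, so H₀ = 1.4190 rad = 81.31°.

H₀ = 81.3°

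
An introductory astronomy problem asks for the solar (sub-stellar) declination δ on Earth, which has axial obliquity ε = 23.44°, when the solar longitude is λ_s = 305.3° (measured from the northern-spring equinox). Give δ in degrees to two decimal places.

δ = -18.94°

sin δ = sin ε · sin λ_s = sin 23.44° × sin 305.3° = -0.324650.
δ = arcsin(-0.324650) = -18.94°.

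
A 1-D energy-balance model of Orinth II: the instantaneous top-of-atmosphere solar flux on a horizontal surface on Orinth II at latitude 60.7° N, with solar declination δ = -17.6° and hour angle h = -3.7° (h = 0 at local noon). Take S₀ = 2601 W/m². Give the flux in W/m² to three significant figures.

cos θ_z = sin φ sin δ + cos φ cos δ cos h = -0.263687 + 0.465502 = 0.201815.
Flux = S₀ · cos θ_z = 2601 × 0.201815 = 524.9 W/m².

525 W/m²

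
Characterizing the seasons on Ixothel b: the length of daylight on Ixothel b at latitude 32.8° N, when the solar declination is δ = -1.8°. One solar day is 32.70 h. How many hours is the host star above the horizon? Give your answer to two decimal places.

cos H₀ = −tan φ · tan δ = −tan(+32.8°) × tan(-1.800°) = 0.0203, so H₀ = 1.5505 rad = 88.84°.
Daylight = 2H₀/(2π) × 32.70 h = (1.5505/π) × 32.70 = 16.14 h.

16.14 h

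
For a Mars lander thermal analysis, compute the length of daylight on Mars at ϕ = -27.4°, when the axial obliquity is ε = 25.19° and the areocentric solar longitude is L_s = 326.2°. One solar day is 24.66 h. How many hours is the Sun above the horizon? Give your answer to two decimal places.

13.32 h

sin δ = sin 25.19° × sin 326.2° = -0.23677, so δ = -13.696°.
cos h₀ = −tan ϕ · tan δ = −tan(-27.4°) × tan(-13.696°) = -0.1263, so h₀ = 1.6975 rad = 97.26°.
Daylight = 2h₀/(2π) × 24.66 h = (1.6975/π) × 24.66 = 13.32 h.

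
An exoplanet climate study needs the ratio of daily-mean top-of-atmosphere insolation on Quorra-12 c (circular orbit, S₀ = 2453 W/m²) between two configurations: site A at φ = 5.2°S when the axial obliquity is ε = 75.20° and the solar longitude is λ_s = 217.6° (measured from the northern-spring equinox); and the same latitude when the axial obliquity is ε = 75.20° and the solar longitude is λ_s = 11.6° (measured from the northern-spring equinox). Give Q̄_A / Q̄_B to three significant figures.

— Configuration A (φ=-5.2°):
Solar declination: sin δ = sin ε · sin λ_s = sin 75.20° × sin 217.6° = -0.58990, so δ = -36.150°.
cos H₀ = −tan(-5.2°) tan(-36.150°) = -0.0665, H₀ = 1.6373 rad.
Bracket: H₀ sin φ sin δ + cos φ cos δ sin H₀ = 1.6373×-0.09063×-0.58990 + 0.99588×0.80747×0.99779 = 0.087534 + 0.802366 = 0.889900.
Q̄ = (S₀/π) × [bracket] = (2453/π) × 0.889900 = 694.85 W/m².
— Configuration B (φ=-5.2°):
Solar declination: sin δ = sin ε · sin λ_s = sin 75.20° × sin 11.6° = 0.19441, so δ = +11.210°.
cos H₀ = −tan(-5.2°) tan(+11.210°) = 0.0180, H₀ = 1.5528 rad.
Bracket: H₀ sin φ sin δ + cos φ cos δ sin H₀ = 1.5528×-0.09063×0.19441 + 0.99588×0.98092×0.99984 = -0.027359 + 0.976722 = 0.949363.
Q̄ = (S₀/π) × [bracket] = (2453/π) × 0.949363 = 741.28 W/m².
Ratio Q̄_A / Q̄_B = 694.85 / 741.28 = 0.9374.

Q̄_A / Q̄_B ≈ 0.937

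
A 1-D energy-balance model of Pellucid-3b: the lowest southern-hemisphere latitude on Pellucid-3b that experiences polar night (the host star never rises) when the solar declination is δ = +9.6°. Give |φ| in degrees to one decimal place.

Polar night requires cos H₀ = −tan φ tan δ ≥ 1, i.e. tan φ tan δ ≤ −1.
The boundary is |tan φ| · |tan δ| = 1, so |φ| = 90° − |δ| = 90° − 9.6° = 80.4° in the southern hemisphere.

|φ| = 80.4°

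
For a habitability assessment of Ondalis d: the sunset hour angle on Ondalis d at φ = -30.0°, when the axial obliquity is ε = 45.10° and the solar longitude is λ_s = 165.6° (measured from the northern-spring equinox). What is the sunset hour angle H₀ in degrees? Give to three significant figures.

Solar declination: sin δ = sin ε · sin λ_s = sin 45.10° × sin 165.6° = 0.17616, so δ = +10.146°.
cos H₀ = −tan φ · tan δ = −tan(-30.0°) × tan(+10.146°) = 0.1033, so H₀ = 1.4673 rad = 84.07°.

H₀ = 84.1°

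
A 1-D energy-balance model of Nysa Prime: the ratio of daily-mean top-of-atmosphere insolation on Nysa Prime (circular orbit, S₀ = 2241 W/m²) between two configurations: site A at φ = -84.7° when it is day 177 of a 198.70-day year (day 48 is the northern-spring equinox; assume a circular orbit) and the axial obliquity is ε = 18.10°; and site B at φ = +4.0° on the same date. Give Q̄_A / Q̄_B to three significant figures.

— Configuration A (φ=-84.7°):
Solar longitude: λ_s = 360° × (177 − 48)/198.70 = 233.719°.
sin δ = sin 18.10° × sin 233.719° = -0.25044, so δ = -14.504°.
cos H₀ = −tan(-84.7°) tan(-14.504°) = -2.7886 ≤ −1 ⇒ polar day, H₀ = π.
Bracket: H₀ sin φ sin δ + cos φ cos δ sin H₀ = 3.1416×-0.99572×-0.25044 + 0.09237×0.96813×0.00000 = 0.783415 + 0.000000 = 0.783415.
Q̄ = (S₀/π) × [bracket] = (2241/π) × 0.783415 = 558.84 W/m².
— Configuration B (φ=+4.0°):
cos H₀ = −tan(+4.0°) tan(-14.504°) = 0.0181, H₀ = 1.5527 rad.
Bracket: H₀ sin φ sin δ + cos φ cos δ sin H₀ = 1.5527×0.06976×-0.25044 + 0.99756×0.96813×0.99984 = -0.027127 + 0.965613 = 0.938486.
Q̄ = (S₀/π) × [bracket] = (2241/π) × 0.938486 = 669.45 W/m².
Ratio Q̄_A / Q̄_B = 558.84 / 669.45 = 0.8348.

Q̄_A / Q̄_B ≈ 0.835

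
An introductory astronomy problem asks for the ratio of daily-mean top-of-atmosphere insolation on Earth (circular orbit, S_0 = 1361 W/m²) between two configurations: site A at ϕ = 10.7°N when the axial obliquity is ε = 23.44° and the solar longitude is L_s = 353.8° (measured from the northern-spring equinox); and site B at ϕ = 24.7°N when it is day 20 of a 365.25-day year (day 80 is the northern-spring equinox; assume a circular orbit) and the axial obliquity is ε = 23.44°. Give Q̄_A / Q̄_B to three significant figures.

Q̄_A / Q̄_B ≈ 1.51

— Configuration A (ϕ=+10.7°):
Solar declination: sin δ = sin ε · sin L_s = sin 23.44° × sin 353.8° = -0.04296, so δ = -2.462°.
cos h₀ = −tan(+10.7°) tan(-2.462°) = 0.0081, h₀ = 1.5627 rad.
Bracket: h₀ sin ϕ sin δ + cos ϕ cos δ sin h₀ = 1.5627×0.18567×-0.04296 + 0.98261×0.99908×0.99997 = -0.012465 + 0.981677 = 0.969212.
Q̄ = (S_0/π) × [bracket] = (1361/π) × 0.969212 = 419.88 W/m².
— Configuration B (ϕ=+24.7°):
Solar longitude: L_s = 360° × (20 − 80)/365.25 = -59.138°, i.e. -59.138° + 360° = 300.862°.
sin δ = sin 23.44° × sin 300.862° = -0.34146, so δ = -19.966°.
cos h₀ = −tan(+24.7°) tan(-19.966°) = 0.1671, h₀ = 1.4029 rad.
Bracket: h₀ sin ϕ sin δ + cos ϕ cos δ sin h₀ = 1.4029×0.41787×-0.34146 + 0.90851×0.93990×0.98594 = -0.200174 + 0.841903 = 0.641729.
Q̄ = (S_0/π) × [bracket] = (1361/π) × 0.641729 = 278.01 W/m².
Ratio Q̄_A / Q̄_B = 419.88 / 278.01 = 1.510.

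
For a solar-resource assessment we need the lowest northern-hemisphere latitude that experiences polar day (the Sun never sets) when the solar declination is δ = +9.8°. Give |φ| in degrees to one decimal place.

|φ| = 80.2°

Polar day requires cos H₀ = −tan φ tan δ ≤ −1, i.e. tan φ tan δ ≥ 1.
The boundary is |tan φ| · |tan δ| = 1, so |φ| = 90° − |δ| = 90° − 9.8° = 80.2° in the northern hemisphere.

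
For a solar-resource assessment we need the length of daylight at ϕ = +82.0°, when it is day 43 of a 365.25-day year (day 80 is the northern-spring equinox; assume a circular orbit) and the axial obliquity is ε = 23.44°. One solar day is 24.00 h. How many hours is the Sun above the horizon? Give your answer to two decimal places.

Solar longitude: L_s = 360° × (43 − 80)/365.25 = -36.468°, i.e. -36.468° + 360° = 323.532°.
sin δ = sin 23.44° × sin 323.532° = -0.23644, so δ = -13.676°.
cos h₀ = −tan ϕ · tan δ = 1.7314 ≥ 1, so the Sun never rises (polar night) and h₀ = 0.
Daylight = 2h₀/(2π) × 24.00 h = (0.0000/π) × 24.00 = 0.00 h.

0.00 h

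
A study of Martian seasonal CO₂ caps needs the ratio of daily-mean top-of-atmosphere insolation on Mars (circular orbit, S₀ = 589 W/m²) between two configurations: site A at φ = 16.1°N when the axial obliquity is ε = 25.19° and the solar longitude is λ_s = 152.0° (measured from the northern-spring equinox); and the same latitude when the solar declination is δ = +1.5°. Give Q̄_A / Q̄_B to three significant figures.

— Configuration A (φ=+16.1°):
Solar declination: sin δ = sin ε · sin λ_s = sin 25.19° × sin 152.0° = 0.19982, so δ = +11.526°.
cos H₀ = −tan(+16.1°) tan(+11.526°) = -0.0589, H₀ = 1.6297 rad.
Bracket: H₀ sin φ sin δ + cos φ cos δ sin H₀ = 1.6297×0.27731×0.19982 + 0.96078×0.97983×0.99827 = 0.090305 + 0.939772 = 1.030077.
Q̄ = (S₀/π) × [bracket] = (589/π) × 1.030077 = 193.12 W/m².
— Configuration B (φ=+16.1°):
cos H₀ = −tan(+16.1°) tan(+1.500°) = -0.0076, H₀ = 1.5784 rad.
Bracket: H₀ sin φ sin δ + cos φ cos δ sin H₀ = 1.5784×0.27731×0.02618 + 0.96078×0.99966×0.99997 = 0.011459 + 0.960425 = 0.971884.
Q̄ = (S₀/π) × [bracket] = (589/π) × 0.971884 = 182.21 W/m².
Ratio Q̄_A / Q̄_B = 193.12 / 182.21 = 1.060.

Q̄_A / Q̄_B ≈ 1.06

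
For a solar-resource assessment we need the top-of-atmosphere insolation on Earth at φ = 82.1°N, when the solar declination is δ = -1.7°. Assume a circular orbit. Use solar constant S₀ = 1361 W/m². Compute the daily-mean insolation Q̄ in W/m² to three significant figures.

cos H₀ = −tan(+82.1°) tan(-1.700°) = 0.2139, H₀ = 1.3552 rad.
Bracket: H₀ sin φ sin δ + cos φ cos δ sin H₀ = 1.3552×0.99051×-0.02967 + 0.13744×0.99956×0.97686 = -0.039827 + 0.134201 = 0.094374.
Q̄ = (S₀/π) × [bracket] = (1361/π) × 0.094374 = 40.88 W/m².

Q̄ ≈ 40.9 W/m²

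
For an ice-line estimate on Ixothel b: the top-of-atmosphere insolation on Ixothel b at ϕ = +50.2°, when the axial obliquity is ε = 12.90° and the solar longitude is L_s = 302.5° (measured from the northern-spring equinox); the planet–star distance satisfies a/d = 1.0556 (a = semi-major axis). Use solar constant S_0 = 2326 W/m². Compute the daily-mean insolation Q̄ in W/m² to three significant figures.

Solar declination: sin δ = sin ε · sin L_s = sin 12.90° × sin 302.5° = -0.18829, so δ = -10.853°.
cos h₀ = −tan(+50.2°) tan(-10.853°) = 0.2301, h₀ = 1.3386 rad.
Bracket: h₀ sin ϕ sin δ + cos ϕ cos δ sin h₀ = 1.3386×0.76828×-0.18829 + 0.64011×0.98211×0.97317 = -0.193641 + 0.611792 = 0.418151.
Inverse-square distance factor (a/d)² = 1.0556² = 1.114291.
Q̄ = (S_0/π) × 1.114291 × [bracket] = (2326/π) × 1.114291 × 0.418151 = 345.0 W/m².

Q̄ ≈ 345 W/m²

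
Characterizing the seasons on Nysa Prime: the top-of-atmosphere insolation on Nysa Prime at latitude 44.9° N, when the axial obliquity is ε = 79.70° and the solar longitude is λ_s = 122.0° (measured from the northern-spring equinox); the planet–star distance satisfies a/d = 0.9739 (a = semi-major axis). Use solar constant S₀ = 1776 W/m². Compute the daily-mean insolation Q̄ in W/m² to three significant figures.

Solar declination: sin δ = sin ε · sin λ_s = sin 79.70° × sin 122.0° = 0.83438, so δ = +56.552°.
cos H₀ = −tan(+44.9°) tan(+56.552°) = -1.5085 ≤ −1 ⇒ polar day, H₀ = π.
Bracket: H₀ sin φ sin δ + cos φ cos δ sin H₀ = 3.1416×0.70587×0.83438 + 0.70834×0.55119×0.00000 = 1.850289 + 0.000000 = 1.850289.
Inverse-square distance factor (a/d)² = 0.9739² = 0.948481.
Q̄ = (S₀/π) × 0.948481 × [bracket] = (1776/π) × 0.948481 × 1.850289 = 992.1 W/m².

Q̄ ≈ 992 W/m²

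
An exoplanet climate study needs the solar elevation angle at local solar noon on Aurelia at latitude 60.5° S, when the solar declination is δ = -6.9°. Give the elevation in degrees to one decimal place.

36.4°

At local noon the hour angle is zero, so the zenith angle equals |φ − δ| = |-60.5° − (-6.900°)| = 53.600°.
Elevation = 90° − 53.600° = 36.4°.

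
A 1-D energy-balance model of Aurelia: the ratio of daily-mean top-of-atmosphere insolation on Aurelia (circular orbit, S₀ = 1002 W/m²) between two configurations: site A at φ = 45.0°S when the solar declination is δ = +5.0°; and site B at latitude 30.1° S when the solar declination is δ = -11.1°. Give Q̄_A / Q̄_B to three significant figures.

— Configuration A (φ=-45.0°):
cos H₀ = −tan(-45.0°) tan(+5.000°) = 0.0875, H₀ = 1.4832 rad.
Bracket: H₀ sin φ sin δ + cos φ cos δ sin H₀ = 1.4832×-0.70711×0.08716 + 0.70711×0.99619×0.99617 = -0.091412 + 0.701718 = 0.610306.
Q̄ = (S₀/π) × [bracket] = (1002/π) × 0.610306 = 194.65 W/m².
— Configuration B (φ=-30.1°):
cos H₀ = −tan(-30.1°) tan(-11.100°) = -0.1137, H₀ = 1.6848 rad.
Bracket: H₀ sin φ sin δ + cos φ cos δ sin H₀ = 1.6848×-0.50151×-0.19252 + 0.86515×0.98129×0.99351 = 0.162669 + 0.843453 = 1.006122.
Q̄ = (S₀/π) × [bracket] = (1002/π) × 1.006122 = 320.90 W/m².
Ratio Q̄_A / Q̄_B = 194.65 / 320.90 = 0.6066.

Q̄_A / Q̄_B ≈ 0.607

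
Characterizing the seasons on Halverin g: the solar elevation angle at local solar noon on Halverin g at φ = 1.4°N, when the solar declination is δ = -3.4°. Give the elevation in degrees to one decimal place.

At local noon the hour angle is zero, so the zenith angle equals |φ − δ| = |+1.4° − (-3.400°)| = 4.800°.
Elevation = 90° − 4.800° = 85.2°.

85.2°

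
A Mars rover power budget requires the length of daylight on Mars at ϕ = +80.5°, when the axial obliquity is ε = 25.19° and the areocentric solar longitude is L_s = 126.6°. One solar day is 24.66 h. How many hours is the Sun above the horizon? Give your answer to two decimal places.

sin δ = sin 25.19° × sin 126.6° = 0.34170, so δ = +19.980°.
Sunrise equation: cos h₀ = −tan ϕ · tan δ = -2.1727 ≤ −1, so the Sun never sets (polar day) and h₀ = π.
Daylight = 2h₀/(2π) × 24.66 h = (3.1416/π) × 24.66 = 24.66 h.

24.66 h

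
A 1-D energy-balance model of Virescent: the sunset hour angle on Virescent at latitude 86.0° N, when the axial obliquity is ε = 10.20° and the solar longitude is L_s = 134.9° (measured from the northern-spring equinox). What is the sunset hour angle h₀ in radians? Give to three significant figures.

Solar declination: sin δ = sin ε · sin L_s = sin 10.20° × sin 134.9° = 0.12544, so δ = +7.206°.
Sunrise equation: cos h₀ = −tan ϕ · tan δ = -1.8081 ≤ −1, so the host star never sets (polar day) and h₀ = π.

h₀ = 3.14 rad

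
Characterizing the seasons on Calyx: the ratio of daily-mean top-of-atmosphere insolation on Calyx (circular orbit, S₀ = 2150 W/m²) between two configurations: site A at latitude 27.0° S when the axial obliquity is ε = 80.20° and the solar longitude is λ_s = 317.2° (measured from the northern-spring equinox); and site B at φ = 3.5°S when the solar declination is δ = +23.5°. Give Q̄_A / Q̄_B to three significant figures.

Q̄_A / Q̄_B ≈ 1.38

— Configuration A (φ=-27.0°):
Solar declination: sin δ = sin ε · sin λ_s = sin 80.20° × sin 317.2° = -0.66953, so δ = -42.031°.
cos H₀ = −tan(-27.0°) tan(-42.031°) = -0.4593, H₀ = 2.0480 rad.
Bracket: H₀ sin φ sin δ + cos φ cos δ sin H₀ = 2.0480×-0.45399×-0.66953 + 0.89101×0.74279×0.88830 = 0.622510 + 0.587907 = 1.210417.
Q̄ = (S₀/π) × [bracket] = (2150/π) × 1.210417 = 828.37 W/m².
— Configuration B (φ=-3.5°):
cos H₀ = −tan(-3.5°) tan(+23.500°) = 0.0266, H₀ = 1.5442 rad.
Bracket: H₀ sin φ sin δ + cos φ cos δ sin H₀ = 1.5442×-0.06105×0.39875 + 0.99813×0.91706×0.99965 = -0.037592 + 0.915025 = 0.877433.
Q̄ = (S₀/π) × [bracket] = (2150/π) × 0.877433 = 600.49 W/m².
Ratio Q̄_A / Q̄_B = 828.37 / 600.49 = 1.379.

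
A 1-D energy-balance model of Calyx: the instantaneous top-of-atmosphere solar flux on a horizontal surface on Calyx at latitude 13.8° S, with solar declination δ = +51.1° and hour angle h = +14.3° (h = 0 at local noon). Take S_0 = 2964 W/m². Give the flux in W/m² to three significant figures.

cos θ_z = sin ϕ sin δ + cos ϕ cos δ cos h = -0.185637 + 0.590941 = 0.405304.
Flux = S_0 · cos θ_z = 2964 × 0.405304 = 1201 W/m².

1.20e+03 W/m²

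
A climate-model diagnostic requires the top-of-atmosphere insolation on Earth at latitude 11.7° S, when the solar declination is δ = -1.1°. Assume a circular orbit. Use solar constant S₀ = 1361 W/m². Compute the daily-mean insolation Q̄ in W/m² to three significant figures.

cos H₀ = −tan(-11.7°) tan(-1.100°) = -0.0040, H₀ = 1.5748 rad.
Bracket: H₀ sin φ sin δ + cos φ cos δ sin H₀ = 1.5748×-0.20279×-0.01920 + 0.97922×0.99982×0.99999 = 0.006132 + 0.979034 = 0.985166.
Q̄ = (S₀/π) × [bracket] = (1361/π) × 0.985166 = 426.8 W/m².

Q̄ ≈ 427 W/m²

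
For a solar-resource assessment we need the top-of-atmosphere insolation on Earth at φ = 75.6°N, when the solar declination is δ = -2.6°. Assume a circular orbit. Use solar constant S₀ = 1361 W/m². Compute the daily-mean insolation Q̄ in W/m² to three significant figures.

Q̄ ≈ 79.4 W/m²

cos H₀ = −tan(+75.6°) tan(-2.600°) = 0.1769, H₀ = 1.3930 rad.
Bracket: H₀ sin φ sin δ + cos φ cos δ sin H₀ = 1.3930×0.96858×-0.04536 + 0.24869×0.99897×0.98424 = -0.061201 + 0.244519 = 0.183318.
Q̄ = (S₀/π) × [bracket] = (1361/π) × 0.183318 = 79.42 W/m².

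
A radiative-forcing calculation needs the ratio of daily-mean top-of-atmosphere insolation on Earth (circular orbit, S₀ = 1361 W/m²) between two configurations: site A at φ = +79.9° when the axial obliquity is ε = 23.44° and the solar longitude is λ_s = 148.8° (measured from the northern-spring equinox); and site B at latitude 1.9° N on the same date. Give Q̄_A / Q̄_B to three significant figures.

Q̄_A / Q̄_B ≈ 0.645

— Configuration A (φ=+79.9°):
Solar declination: sin δ = sin ε · sin λ_s = sin 23.44° × sin 148.8° = 0.20607, so δ = +11.892°.
cos H₀ = −tan(+79.9°) tan(+11.892°) = -1.1822 ≤ −1 ⇒ polar day, H₀ = π.
Bracket: H₀ sin φ sin δ + cos φ cos δ sin H₀ = 3.1416×0.98450×0.20607 + 0.17537×0.97854×0.00000 = 0.637355 + 0.000000 = 0.637355.
Q̄ = (S₀/π) × [bracket] = (1361/π) × 0.637355 = 276.11 W/m².
— Configuration B (φ=+1.9°):
cos H₀ = −tan(+1.9°) tan(+11.892°) = -0.0070, H₀ = 1.5778 rad.
Bracket: H₀ sin φ sin δ + cos φ cos δ sin H₀ = 1.5778×0.03316×0.20607 + 0.99945×0.97854×0.99998 = 0.010782 + 0.977982 = 0.988764.
Q̄ = (S₀/π) × [bracket] = (1361/π) × 0.988764 = 428.35 W/m².
Ratio Q̄_A / Q̄_B = 276.11 / 428.35 = 0.6446.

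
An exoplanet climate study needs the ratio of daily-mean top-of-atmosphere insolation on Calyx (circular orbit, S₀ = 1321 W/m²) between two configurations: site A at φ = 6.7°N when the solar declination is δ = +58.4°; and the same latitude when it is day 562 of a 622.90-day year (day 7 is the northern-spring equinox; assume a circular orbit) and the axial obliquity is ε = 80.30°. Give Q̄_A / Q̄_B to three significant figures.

— Configuration A (φ=+6.7°):
cos H₀ = −tan(+6.7°) tan(+58.400°) = -0.1909, H₀ = 1.7629 rad.
Bracket: H₀ sin φ sin δ + cos φ cos δ sin H₀ = 1.7629×0.11667×0.85173 + 0.99317×0.52399×0.98160 = 0.175182 + 0.510836 = 0.686018.
Q̄ = (S₀/π) × [bracket] = (1321/π) × 0.686018 = 288.46 W/m².
— Configuration B (φ=+6.7°):
Solar longitude: λ_s = 360° × (562 − 7)/622.90 = 320.758°.
sin δ = sin 80.30° × sin 320.758° = -0.62356, so δ = -38.576°.
cos H₀ = −tan(+6.7°) tan(-38.576°) = 0.0937, H₀ = 1.4770 rad.
Bracket: H₀ sin φ sin δ + cos φ cos δ sin H₀ = 1.4770×0.11667×-0.62356 + 0.99317×0.78178×0.99560 = -0.107453 + 0.773024 = 0.665571.
Q̄ = (S₀/π) × [bracket] = (1321/π) × 0.665571 = 279.86 W/m².
Ratio Q̄_A / Q̄_B = 288.46 / 279.86 = 1.031.

Q̄_A / Q̄_B ≈ 1.03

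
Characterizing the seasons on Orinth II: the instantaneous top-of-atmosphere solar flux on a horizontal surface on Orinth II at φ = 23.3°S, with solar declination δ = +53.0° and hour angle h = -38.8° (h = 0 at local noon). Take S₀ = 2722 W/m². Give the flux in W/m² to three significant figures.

cos θ_z = sin φ sin δ + cos φ cos δ cos h = -0.315897 + 0.430767 = 0.114870.
Flux = S₀ · cos θ_z = 2722 × 0.114870 = 312.7 W/m².

313 W/m²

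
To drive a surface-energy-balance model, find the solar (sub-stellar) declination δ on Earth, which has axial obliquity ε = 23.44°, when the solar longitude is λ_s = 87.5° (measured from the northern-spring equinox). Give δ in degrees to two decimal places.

δ = +23.42°

sin δ = sin ε · sin λ_s = sin 23.44° × sin 87.5° = 0.397410.
δ = arcsin(0.397410) = +23.42°.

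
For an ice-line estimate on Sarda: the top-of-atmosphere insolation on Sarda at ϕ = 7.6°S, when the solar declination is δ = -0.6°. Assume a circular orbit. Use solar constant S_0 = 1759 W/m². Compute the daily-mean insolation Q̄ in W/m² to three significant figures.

cos h₀ = −tan(-7.6°) tan(-0.600°) = -0.0014, h₀ = 1.5722 rad.
Bracket: h₀ sin ϕ sin δ + cos ϕ cos δ sin h₀ = 1.5722×-0.13226×-0.01047 + 0.99122×0.99995×1.00000 = 0.002177 + 0.991170 = 0.993347.
Q̄ = (S_0/π) × [bracket] = (1759/π) × 0.993347 = 556.2 W/m².

Q̄ ≈ 556 W/m²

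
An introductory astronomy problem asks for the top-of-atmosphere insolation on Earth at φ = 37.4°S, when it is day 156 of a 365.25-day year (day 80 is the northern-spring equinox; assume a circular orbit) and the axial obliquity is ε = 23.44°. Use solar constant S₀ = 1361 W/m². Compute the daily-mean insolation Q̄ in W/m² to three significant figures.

Solar longitude: λ_s = 360° × (156 − 80)/365.25 = 74.908°.
sin δ = sin 23.44° × sin 74.908° = 0.38407, so δ = +22.586°.
cos H₀ = −tan(-37.4°) tan(+22.586°) = 0.3180, H₀ = 1.2471 rad.
Bracket: H₀ sin φ sin δ + cos φ cos δ sin H₀ = 1.2471×-0.60738×0.38407 + 0.79441×0.92330×0.94808 = -0.290919 + 0.695397 = 0.404478.
Q̄ = (S₀/π) × [bracket] = (1361/π) × 0.404478 = 175.2 W/m².

Q̄ ≈ 175 W/m²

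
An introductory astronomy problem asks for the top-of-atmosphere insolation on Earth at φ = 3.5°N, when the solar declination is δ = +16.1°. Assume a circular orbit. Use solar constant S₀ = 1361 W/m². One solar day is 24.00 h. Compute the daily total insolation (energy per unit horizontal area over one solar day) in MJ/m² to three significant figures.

cos H₀ = −tan(+3.5°) tan(+16.100°) = -0.0177, H₀ = 1.5885 rad.
Bracket: H₀ sin φ sin δ + cos φ cos δ sin H₀ = 1.5885×0.06105×0.27731 + 0.99813×0.96078×0.99984 = 0.026893 + 0.958830 = 0.985723.
Q̄ = (S₀/π) × [bracket] = (1361/π) × 0.985723 = 427.03 W/m².
Daily total = Q̄ × 24.00 h × 3600 s/h = 427.03 × 24.00 × 3600 / 10⁶ = 36.90 MJ/m².

36.9 MJ/m²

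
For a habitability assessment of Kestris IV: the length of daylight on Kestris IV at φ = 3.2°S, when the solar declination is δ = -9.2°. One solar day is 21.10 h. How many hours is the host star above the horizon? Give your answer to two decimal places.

10.61 h

cos H₀ = −tan φ · tan δ = −tan(-3.2°) × tan(-9.200°) = -0.0091, so H₀ = 1.5799 rad = 90.52°.
Daylight = 2H₀/(2π) × 21.10 h = (1.5799/π) × 21.10 = 10.61 h.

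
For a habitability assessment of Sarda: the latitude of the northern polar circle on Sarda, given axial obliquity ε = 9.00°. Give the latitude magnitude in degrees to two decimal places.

81.00°

The polar circle is the lowest latitude that experiences at least one full rotation of continuous daylight at the northern-summer solstice; it lies at |φ| = 90° − ε = 90° − 9.00° = 81.00°.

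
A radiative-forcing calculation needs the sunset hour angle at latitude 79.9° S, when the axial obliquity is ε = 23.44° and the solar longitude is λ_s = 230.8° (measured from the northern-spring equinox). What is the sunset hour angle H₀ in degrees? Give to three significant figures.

Solar declination: sin δ = sin ε · sin λ_s = sin 23.44° × sin 230.8° = -0.30826, so δ = -17.955°.
Sunrise equation: cos H₀ = −tan φ · tan δ = -1.8192 ≤ −1, so the Sun never sets (polar day) and H₀ = π.

H₀ = 180°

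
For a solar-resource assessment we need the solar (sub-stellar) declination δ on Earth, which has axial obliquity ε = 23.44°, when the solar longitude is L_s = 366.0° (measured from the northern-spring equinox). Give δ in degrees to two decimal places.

δ = +2.38°

sin δ = sin ε · sin L_s = sin 23.44° × sin 366.0° = 0.041580.
δ = arcsin(0.041580) = +2.38°.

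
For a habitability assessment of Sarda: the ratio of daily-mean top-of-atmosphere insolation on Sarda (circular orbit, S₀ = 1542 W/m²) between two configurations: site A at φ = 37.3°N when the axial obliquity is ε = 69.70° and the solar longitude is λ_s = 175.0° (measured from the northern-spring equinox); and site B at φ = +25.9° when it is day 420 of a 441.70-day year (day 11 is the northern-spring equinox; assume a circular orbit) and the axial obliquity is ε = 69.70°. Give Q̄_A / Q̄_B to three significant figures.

Q̄_A / Q̄_B ≈ 1.59

— Configuration A (φ=+37.3°):
Solar declination: sin δ = sin ε · sin λ_s = sin 69.70° × sin 175.0° = 0.08174, so δ = +4.689°.
cos H₀ = −tan(+37.3°) tan(+4.689°) = -0.0625, H₀ = 1.6333 rad.
Bracket: H₀ sin φ sin δ + cos φ cos δ sin H₀ = 1.6333×0.60599×0.08174 + 0.79547×0.99665×0.99805 = 0.080903 + 0.791259 = 0.872162.
Q̄ = (S₀/π) × [bracket] = (1542/π) × 0.872162 = 428.09 W/m².
— Configuration B (φ=+25.9°):
Solar longitude: λ_s = 360° × (420 − 11)/441.70 = 333.348°.
sin δ = sin 69.70° × sin 333.348° = -0.42070, so δ = -24.879°.
cos H₀ = −tan(+25.9°) tan(-24.879°) = 0.2252, H₀ = 1.3437 rad.
Bracket: H₀ sin φ sin δ + cos φ cos δ sin H₀ = 1.3437×0.43680×-0.42070 + 0.89956×0.90720×0.97432 = -0.246921 + 0.795124 = 0.548203.
Q̄ = (S₀/π) × [bracket] = (1542/π) × 0.548203 = 269.08 W/m².
Ratio Q̄_A / Q̄_B = 428.09 / 269.08 = 1.591.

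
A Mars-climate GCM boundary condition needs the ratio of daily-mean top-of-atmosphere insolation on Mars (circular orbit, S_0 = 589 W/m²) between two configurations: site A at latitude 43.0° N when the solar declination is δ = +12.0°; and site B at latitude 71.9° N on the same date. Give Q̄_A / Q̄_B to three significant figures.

Q̄_A / Q̄_B ≈ 1.40

— Configuration A (ϕ=+43.0°):
cos h₀ = −tan(+43.0°) tan(+12.000°) = -0.1982, h₀ = 1.7703 rad.
Bracket: h₀ sin ϕ sin δ + cos ϕ cos δ sin h₀ = 1.7703×0.68200×0.20791 + 0.73135×0.97815×0.98016 = 0.251019 + 0.701177 = 0.952196.
Q̄ = (S_0/π) × [bracket] = (589/π) × 0.952196 = 178.52 W/m².
— Configuration B (ϕ=+71.9°):
cos h₀ = −tan(+71.9°) tan(+12.000°) = -0.6503, h₀ = 2.2788 rad.
Bracket: h₀ sin ϕ sin δ + cos ϕ cos δ sin h₀ = 2.2788×0.95052×0.20791 + 0.31068×0.97815×0.75966 = 0.450342 + 0.230854 = 0.681196.
Q̄ = (S_0/π) × [bracket] = (589/π) × 0.681196 = 127.71 W/m².
Ratio Q̄_A / Q̄_B = 178.52 / 127.71 = 1.398.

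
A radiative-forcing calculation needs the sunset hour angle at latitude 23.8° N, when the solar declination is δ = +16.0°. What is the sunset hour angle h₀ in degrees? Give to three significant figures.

cos h₀ = −tan ϕ · tan δ = −tan(+23.8°) × tan(+16.000°) = -0.1265, so h₀ = 1.6976 rad = 97.27°.

h₀ = 97.3°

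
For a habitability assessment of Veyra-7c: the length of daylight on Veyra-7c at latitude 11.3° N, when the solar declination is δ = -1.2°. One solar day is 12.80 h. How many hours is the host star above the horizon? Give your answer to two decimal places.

6.38 h

cos h₀ = −tan ϕ · tan δ = −tan(+11.3°) × tan(-1.200°) = 0.0042, so h₀ = 1.5666 rad = 89.76°.
Daylight = 2h₀/(2π) × 12.80 h = (1.5666/π) × 12.80 = 6.38 h.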